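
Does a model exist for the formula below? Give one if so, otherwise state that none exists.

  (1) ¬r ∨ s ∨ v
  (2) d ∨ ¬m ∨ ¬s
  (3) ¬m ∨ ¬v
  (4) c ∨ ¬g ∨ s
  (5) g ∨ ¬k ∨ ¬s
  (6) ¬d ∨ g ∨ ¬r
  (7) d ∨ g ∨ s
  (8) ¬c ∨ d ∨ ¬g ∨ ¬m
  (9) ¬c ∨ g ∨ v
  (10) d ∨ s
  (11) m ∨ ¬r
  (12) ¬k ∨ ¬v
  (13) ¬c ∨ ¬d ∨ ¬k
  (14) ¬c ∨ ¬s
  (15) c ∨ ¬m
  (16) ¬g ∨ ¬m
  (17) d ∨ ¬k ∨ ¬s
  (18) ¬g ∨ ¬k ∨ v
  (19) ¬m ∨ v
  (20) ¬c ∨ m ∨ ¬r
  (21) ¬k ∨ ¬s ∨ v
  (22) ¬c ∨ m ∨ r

k = False, s = True, g = True, d = True, m = False, r = False, c = False, v = True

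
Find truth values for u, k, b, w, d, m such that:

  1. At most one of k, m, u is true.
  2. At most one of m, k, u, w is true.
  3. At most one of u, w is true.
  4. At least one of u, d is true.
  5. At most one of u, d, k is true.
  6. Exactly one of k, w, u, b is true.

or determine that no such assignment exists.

u = False, k = False, b = False, w = True, d = True, m = False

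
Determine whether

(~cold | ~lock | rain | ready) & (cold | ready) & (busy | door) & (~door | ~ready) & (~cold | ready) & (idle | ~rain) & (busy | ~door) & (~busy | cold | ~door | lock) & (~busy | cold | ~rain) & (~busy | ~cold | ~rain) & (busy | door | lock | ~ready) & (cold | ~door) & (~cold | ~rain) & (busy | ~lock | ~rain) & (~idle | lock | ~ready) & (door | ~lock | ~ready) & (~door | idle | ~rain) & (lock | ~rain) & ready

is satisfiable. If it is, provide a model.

Unit clause (ready) forces ready = True.
In (~door | ~ready) only ~door is left, so door = False.
In (door | ~lock | ~ready) only ~lock is left, so lock = False.
In (lock | ~rain) only ~rain is left, so rain = False.
In (busy | door) only busy is left, so busy = True.
In (~idle | lock | ~ready) only ~idle is left, so idle = False.
Set cold = False.
All clauses satisfied.

cold=F, ready=T, idle=F, lock=F, rain=F, door=F, busy=T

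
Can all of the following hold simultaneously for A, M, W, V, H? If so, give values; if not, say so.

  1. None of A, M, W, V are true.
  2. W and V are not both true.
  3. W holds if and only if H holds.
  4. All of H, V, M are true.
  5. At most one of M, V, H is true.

Case M = True:
  Constraint (1) is violated (M=T) — contradiction.
Case M = False:
  Constraint (4) is violated (M=F) — contradiction.
Both cases fail — unsatisfiable.

UNSATISFIABLE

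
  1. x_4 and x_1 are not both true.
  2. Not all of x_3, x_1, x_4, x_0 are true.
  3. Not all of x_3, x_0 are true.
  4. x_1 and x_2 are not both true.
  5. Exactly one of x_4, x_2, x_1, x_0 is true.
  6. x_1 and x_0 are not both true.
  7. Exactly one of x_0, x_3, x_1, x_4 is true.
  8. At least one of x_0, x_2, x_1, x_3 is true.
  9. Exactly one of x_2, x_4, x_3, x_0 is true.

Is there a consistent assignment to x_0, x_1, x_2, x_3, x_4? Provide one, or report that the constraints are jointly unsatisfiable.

x_0: True, x_1: False, x_2: False, x_3: False, x_4: False

  (1) x_4=F, x_1=F — not both ✓
  (2) {x_3, x_1, x_4, x_0}: 1/4 true — not all ✓
  (3) {x_3, x_0}: 1/2 true — not all ✓
  (4) x_1=F, x_2=F — not both ✓
  (5) {x_4, x_2, x_1, x_0}: 1 true — exactly one ✓
  (6) x_1=F, x_0=T — not both ✓
  (7) {x_0, x_3, x_1, x_4}: 1 true — exactly one ✓
  (8) {x_0, x_2, x_1, x_3}: 1 true — at least one ✓
  (9) {x_2, x_4, x_3, x_0}: 1 true — exactly one ✓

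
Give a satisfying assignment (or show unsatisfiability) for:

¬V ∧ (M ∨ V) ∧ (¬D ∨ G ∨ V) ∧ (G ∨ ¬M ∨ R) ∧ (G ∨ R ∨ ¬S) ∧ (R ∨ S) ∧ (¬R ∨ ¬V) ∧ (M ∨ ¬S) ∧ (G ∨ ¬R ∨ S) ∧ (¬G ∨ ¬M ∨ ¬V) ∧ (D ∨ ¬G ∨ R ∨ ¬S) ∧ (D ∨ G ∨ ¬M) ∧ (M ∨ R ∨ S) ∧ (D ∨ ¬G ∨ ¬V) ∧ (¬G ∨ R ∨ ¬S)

D = False, S = True, R = True, V = False, M = True, G = True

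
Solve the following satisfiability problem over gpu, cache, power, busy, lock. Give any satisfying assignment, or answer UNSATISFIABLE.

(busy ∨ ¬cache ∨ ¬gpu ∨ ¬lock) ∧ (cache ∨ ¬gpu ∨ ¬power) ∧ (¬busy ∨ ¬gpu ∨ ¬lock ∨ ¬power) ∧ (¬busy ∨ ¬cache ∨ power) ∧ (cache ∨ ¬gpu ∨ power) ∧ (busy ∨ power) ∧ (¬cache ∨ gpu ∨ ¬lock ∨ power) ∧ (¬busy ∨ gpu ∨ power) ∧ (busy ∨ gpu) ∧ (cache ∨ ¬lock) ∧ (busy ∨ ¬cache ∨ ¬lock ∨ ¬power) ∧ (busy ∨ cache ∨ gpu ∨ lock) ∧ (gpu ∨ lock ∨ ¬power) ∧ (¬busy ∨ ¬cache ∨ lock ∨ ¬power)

Set gpu = False.
  then (busy ∨ gpu) forces busy = True.
  then (¬busy ∨ gpu ∨ power) forces power = True.
  then (gpu ∨ lock ∨ ¬power) forces lock = True.
  then (cache ∨ ¬lock) forces cache = True.
All clauses satisfied.

gpu = False, cache = True, power = True, busy = True, lock = True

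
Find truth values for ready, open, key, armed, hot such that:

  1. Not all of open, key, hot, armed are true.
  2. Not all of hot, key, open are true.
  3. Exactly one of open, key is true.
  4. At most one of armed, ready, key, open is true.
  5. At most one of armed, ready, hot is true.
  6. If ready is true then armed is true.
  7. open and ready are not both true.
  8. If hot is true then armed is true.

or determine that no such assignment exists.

ready = False, open = True, key = False, armed = False, hot = False

  (1) {open, key, hot, armed}: 1/4 true — not all ✓
  (2) {hot, key, open}: 1/3 true — not all ✓
  (3) {open, key}: 1 true — exactly one ✓
  (4) {armed, ready, key, open}: 1 true — at most one ✓
  (5) {armed, ready, hot}: 0 true — at most one ✓
  (6) ready=F ⇒ armed: vacuous ✓
  (7) open=T, ready=F — not both ✓
  (8) hot=F ⇒ armed: vacuous ✓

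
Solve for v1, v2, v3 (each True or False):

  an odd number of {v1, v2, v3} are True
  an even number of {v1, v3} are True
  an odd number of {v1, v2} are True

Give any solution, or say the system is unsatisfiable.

v1 = False, v2 = True, v3 = False

{v1, v2, v3}: 1 true → odd ✓
{v1, v3}: 0 true → even ✓
{v1, v2}: 1 true → odd ✓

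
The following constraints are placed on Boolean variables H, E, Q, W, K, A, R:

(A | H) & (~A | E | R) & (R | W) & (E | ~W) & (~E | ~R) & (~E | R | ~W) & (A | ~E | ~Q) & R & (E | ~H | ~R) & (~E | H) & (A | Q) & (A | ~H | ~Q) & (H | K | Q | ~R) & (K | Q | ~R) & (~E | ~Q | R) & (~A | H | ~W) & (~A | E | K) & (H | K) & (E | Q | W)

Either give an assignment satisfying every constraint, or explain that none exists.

Unit clause (R) forces R = True.
In (~E | ~R) only ~E is left, so E = False.
In (E | ~H | ~R) only ~H is left, so H = False.
In (H | K) only K is left, so K = True.
In (A | H) only A is left, so A = True.
In (E | ~W) only ~W is left, so W = False.
In (E | Q | W) only Q is left, so Q = True.
All clauses satisfied.

H = False, E = False, Q = True, W = False, K = True, A = True, R = True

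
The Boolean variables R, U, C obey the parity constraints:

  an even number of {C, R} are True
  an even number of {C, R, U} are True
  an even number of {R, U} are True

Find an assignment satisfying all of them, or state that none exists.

R = False, U = False, C = False

{C, R}: 0 true → even ✓
{C, R, U}: 0 true → even ✓
{R, U}: 0 true → even ✓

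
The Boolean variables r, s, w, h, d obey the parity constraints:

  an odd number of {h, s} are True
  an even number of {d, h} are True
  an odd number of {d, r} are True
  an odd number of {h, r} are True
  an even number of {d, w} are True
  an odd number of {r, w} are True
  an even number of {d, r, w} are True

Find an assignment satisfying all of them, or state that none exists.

r=F, s=F, w=T, h=T, d=T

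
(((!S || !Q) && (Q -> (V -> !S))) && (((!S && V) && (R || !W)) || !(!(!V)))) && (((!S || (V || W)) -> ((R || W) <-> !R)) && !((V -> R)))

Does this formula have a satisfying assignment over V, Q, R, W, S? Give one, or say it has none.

No satisfying assignment exists.

Case V = True: the formula simplifies to (((!S || !Q) && (Q -> !S)) && (!S && (R || !W))) && (((R || W) <-> !R) && !R).
  S = True: the conjunct !S is False.
  S = False: simplifies to (R || !W) && (((R || W) <-> !R) && !R).
    R = True: the conjunct (R || W) <-> !R becomes (True || W) <-> !True = False.
    R = False: simplifies to !W && W.
      W = True: the conjunct !W is False.
      W = False: the conjunct W is False.
Case V = False: the conjunct !((V -> R)) becomes !((False -> R)) = False.
Both cases fail — unsatisfiable.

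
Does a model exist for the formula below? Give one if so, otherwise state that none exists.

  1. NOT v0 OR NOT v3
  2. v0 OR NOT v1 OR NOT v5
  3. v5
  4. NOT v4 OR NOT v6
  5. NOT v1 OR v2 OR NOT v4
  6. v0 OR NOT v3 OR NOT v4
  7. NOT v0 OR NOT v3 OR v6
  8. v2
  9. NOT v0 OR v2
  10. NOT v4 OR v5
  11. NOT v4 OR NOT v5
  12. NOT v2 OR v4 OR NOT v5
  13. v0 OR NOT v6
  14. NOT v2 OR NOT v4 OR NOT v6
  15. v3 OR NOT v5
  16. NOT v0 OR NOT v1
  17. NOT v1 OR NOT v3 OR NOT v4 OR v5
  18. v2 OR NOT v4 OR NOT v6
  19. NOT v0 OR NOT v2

Unsatisfiable — no assignment works.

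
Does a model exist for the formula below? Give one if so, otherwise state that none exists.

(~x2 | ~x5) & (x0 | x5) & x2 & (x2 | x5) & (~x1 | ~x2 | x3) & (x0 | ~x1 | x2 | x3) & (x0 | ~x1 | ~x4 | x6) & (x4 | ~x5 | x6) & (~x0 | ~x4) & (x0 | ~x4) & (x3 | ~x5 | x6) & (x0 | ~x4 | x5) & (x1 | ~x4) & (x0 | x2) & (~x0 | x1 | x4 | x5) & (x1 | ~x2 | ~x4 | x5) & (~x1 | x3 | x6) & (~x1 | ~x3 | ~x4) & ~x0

Unsatisfiable — no assignment works.

Case x0 = True:
  Clause (~x0) is falsified — contradiction.
Case x0 = False:
  (x0 | x5) forces x5 = True.
  (~x2 | ~x5) forces x2 = False.
  Clause (x2) is falsified — contradiction.
Both cases fail, so the formula is unsatisfiable.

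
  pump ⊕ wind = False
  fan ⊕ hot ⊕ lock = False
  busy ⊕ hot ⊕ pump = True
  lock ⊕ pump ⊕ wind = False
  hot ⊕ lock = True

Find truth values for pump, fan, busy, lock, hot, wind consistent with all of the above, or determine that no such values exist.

pump=F, fan=T, busy=F, lock=F, hot=T, wind=F

pump ⊕ wind = F ⊕ F = False ✓
fan ⊕ hot ⊕ lock = T ⊕ T ⊕ F = False ✓
busy ⊕ hot ⊕ pump = F ⊕ T ⊕ F = True ✓
lock ⊕ pump ⊕ wind = F ⊕ F ⊕ F = False ✓
hot ⊕ lock = T ⊕ F = True ✓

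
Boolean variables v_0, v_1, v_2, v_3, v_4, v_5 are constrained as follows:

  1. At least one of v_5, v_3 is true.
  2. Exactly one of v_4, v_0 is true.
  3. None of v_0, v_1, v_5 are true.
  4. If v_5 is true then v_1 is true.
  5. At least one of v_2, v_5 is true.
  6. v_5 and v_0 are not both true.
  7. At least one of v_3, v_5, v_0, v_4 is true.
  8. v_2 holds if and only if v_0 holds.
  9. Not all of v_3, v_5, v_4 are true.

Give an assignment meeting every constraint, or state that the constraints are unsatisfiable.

Case v_2 = True:
  (3) forces v_0 = False.
  Constraint (8) is violated (v_2=T, v_0=F) — contradiction.
Case v_2 = False:
  (3) forces v_0 = False.
  (2) with v_0=F forces v_4 = True.
  (3) forces v_1 = False.
  (3) forces v_5 = False.
  Constraint (5) is violated (v_2=F, v_5=F) — contradiction.
Both cases fail — unsatisfiable.

No satisfying assignment exists.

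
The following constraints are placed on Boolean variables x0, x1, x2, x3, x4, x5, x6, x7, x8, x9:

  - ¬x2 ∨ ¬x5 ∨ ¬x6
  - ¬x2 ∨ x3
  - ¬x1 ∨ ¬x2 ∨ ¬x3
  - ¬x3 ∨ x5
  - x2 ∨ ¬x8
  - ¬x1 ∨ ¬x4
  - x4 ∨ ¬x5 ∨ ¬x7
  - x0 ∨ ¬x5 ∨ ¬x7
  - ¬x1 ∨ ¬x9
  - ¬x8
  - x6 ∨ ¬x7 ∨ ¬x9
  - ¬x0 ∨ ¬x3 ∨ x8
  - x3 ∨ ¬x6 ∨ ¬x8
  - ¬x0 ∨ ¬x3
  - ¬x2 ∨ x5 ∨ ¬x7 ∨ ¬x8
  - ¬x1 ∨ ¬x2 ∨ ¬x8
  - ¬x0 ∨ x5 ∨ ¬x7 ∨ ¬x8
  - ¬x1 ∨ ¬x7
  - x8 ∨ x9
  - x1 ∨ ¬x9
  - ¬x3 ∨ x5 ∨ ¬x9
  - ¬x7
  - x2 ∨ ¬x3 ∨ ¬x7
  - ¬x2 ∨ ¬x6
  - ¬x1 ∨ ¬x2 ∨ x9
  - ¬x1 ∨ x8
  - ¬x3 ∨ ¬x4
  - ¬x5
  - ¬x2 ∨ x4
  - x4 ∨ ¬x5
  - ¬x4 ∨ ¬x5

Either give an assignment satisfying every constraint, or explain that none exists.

The formula is unsatisfiable.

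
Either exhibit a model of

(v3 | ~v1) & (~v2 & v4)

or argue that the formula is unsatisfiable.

v1=F, v2=F, v3=F, v4=T

  v3 | ~v1 = True
    ~v1 = True
  ~v2 & v4 = True
    ~v2 = True
Both conjuncts True, so the formula holds.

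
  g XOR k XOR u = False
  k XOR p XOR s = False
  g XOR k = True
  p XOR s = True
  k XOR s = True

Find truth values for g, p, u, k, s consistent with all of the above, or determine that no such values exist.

g = False; p = True; u = True; k = True; s = False

g XOR k XOR u = F XOR T XOR T = False ✓
k XOR p XOR s = T XOR T XOR F = False ✓
g XOR k = F XOR T = True ✓
p XOR s = T XOR F = True ✓
k XOR s = T XOR F = True ✓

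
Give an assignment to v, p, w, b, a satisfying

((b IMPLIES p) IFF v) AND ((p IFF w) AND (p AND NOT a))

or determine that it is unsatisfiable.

v = True, p = True, w = True, b = False, a = False

  (b IMPLIES p) IFF v = True
    b IMPLIES p = True
  (p IFF w) AND (p AND NOT a) = True
    p IFF w = True
    p AND NOT a = True
      NOT a = True
Both conjuncts True, so the formula holds.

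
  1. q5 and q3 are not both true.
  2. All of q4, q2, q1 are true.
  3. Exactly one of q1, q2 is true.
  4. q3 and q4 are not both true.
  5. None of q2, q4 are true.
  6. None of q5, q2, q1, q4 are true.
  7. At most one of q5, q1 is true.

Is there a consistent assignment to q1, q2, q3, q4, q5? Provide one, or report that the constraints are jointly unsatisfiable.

Case q1 = True:
  Constraint (6) is violated (q1=T) — contradiction.
Case q1 = False:
  Constraint (2) is violated (q1=F) — contradiction.
Both cases fail — unsatisfiable.

No satisfying assignment exists.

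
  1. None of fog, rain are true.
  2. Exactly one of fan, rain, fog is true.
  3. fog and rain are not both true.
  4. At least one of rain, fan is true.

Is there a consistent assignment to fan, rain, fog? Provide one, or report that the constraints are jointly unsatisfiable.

fan: True, rain: False, fog: False

  (1) {fog, rain}: 0 true — none ✓
  (2) {fan, rain, fog}: 1 true — exactly one ✓
  (3) fog=F, rain=F — not both ✓
  (4) {rain, fan}: 1 true — at least one ✓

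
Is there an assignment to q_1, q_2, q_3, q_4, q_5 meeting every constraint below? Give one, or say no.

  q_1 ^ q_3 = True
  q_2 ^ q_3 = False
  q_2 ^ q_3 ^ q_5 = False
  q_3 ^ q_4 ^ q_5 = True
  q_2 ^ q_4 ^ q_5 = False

The formula is unsatisfiable.

Adding constraints 2, 4, 5 mod 2: every variable appears an even number of times on the left, so the left side is 0.
But the right sides sum to 1 (mod 2). 0 ≠ 1 — the system is inconsistent.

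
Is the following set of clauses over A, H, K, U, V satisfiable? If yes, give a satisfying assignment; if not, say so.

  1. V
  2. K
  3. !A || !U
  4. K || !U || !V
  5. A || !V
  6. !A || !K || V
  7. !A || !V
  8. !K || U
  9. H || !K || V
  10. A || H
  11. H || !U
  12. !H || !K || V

No satisfying assignment exists.

Case A = True:
  (V) forces V = True.
  Clause (!A || !V) is falsified — contradiction.
Case A = False:
  (V) forces V = True.
  Clause (A || !V) is falsified — contradiction.
Both cases fail, so the formula is unsatisfiable.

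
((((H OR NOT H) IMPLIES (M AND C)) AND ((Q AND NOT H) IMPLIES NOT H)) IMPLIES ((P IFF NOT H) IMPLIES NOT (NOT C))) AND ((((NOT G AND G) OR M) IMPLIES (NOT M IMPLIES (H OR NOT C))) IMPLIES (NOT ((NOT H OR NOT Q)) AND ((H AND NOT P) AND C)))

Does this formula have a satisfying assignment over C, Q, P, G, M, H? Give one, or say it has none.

C = True, Q = True, P = False, G = True, M = True, H = True

  (((H OR NOT H) IMPLIES (M AND C)) AND ((Q AND NOT H) IMPLIES NOT H)) IMPLIES ((P IFF NOT H) IMPLIES NOT (NOT C)) = True
    ((H OR NOT H) IMPLIES (M AND C)) AND ((Q AND NOT H) IMPLIES NOT H) = True
      (H OR NOT H) IMPLIES (M AND C) = True
        H OR NOT H = True
          NOT H = False
        M AND C = True
      (Q AND NOT H) IMPLIES NOT H = True
        Q AND NOT H = False
          NOT H = False
        NOT H = False
    (P IFF NOT H) IMPLIES NOT (NOT C) = True
      P IFF NOT H = True
        NOT H = False
      NOT (NOT C) = True
        NOT C = False
  (((NOT G AND G) OR M) IMPLIES (NOT M IMPLIES (H OR NOT C))) IMPLIES (NOT ((NOT H OR NOT Q)) AND ((H AND NOT P) AND C)) = True
    ((NOT G AND G) OR M) IMPLIES (NOT M IMPLIES (H OR NOT C)) = True
      (NOT G AND G) OR M = True
        NOT G AND G = False
          NOT G = False
      NOT M IMPLIES (H OR NOT C) = True
        NOT M = False
        H OR NOT C = True
          NOT C = False
    NOT ((NOT H OR NOT Q)) AND ((H AND NOT P) AND C) = True
      NOT ((NOT H OR NOT Q)) = True
        NOT H OR NOT Q = False
          NOT H = False
          NOT Q = False
      (H AND NOT P) AND C = True
        H AND NOT P = True
          NOT P = True
Both conjuncts True, so the formula holds.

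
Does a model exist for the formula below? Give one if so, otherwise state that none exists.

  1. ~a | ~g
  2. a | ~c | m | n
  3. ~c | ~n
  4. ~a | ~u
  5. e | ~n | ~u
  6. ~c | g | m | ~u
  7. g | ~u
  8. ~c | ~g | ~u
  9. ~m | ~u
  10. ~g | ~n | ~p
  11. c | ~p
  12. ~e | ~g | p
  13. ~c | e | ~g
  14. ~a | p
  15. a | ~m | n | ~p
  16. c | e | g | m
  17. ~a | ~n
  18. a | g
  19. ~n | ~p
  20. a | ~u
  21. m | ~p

Try u = True:
  (~a | ~u) forces a = False.
  clause (a | ~u) is falsified — backtrack.
So u = False.
Set a = False.
  then (a | g) forces g = True.
Try c = True:
  (~c | ~n) forces n = False.
  (a | ~c | m | n) forces m = True.
  (~c | e | ~g) forces e = True.
  (~e | ~g | p) forces p = True.
  clause (a | ~m | n | ~p) is falsified — backtrack.
So c = False.
  then (c | ~p) forces p = False.
  then (~e | ~g | p) forces e = False.
Set m = True.
Set n = True.
All clauses satisfied.

u: False; a: False; c: False; m: True; g: True; e: False; n: True; p: False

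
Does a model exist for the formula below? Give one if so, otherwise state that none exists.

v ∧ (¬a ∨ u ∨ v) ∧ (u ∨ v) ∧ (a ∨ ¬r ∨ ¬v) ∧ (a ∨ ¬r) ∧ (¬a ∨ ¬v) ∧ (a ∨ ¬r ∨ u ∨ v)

a: False, r: False, u: False, v: True

Unit clause (v) forces v = True.
In (¬a ∨ ¬v) only ¬a is left, so a = False.
In (a ∨ ¬r ∨ ¬v) only ¬r is left, so r = False.
Set u = False.
Check each clause:
  (v): v holds.
  (¬a ∨ u ∨ v): ¬a holds.
  (u ∨ v): v holds.
  (a ∨ ¬r ∨ ¬v): ¬r holds.
  (a ∨ ¬r): ¬r holds.
  (¬a ∨ ¬v): ¬a holds.
  (a ∨ ¬r ∨ u ∨ v): ¬r holds.
All clauses satisfied.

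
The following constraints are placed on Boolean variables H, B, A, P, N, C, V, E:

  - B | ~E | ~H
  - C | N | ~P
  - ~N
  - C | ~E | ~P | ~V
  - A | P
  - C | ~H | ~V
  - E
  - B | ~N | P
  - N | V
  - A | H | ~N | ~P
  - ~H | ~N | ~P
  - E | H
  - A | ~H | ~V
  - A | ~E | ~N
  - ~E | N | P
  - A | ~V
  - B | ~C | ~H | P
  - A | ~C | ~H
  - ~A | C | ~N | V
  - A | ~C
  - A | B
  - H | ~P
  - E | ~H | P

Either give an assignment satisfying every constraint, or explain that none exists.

Unit clause (~N) forces N = False.
Unit clause (E) forces E = True.
In (N | V) only V is left, so V = True.
In (~E | N | P) only P is left, so P = True.
In (A | ~V) only A is left, so A = True.
In (H | ~P) only H is left, so H = True.
In (B | ~E | ~H) only B is left, so B = True.
In (C | N | ~P) only C is left, so C = True.
All clauses satisfied.

H=T, B=T, A=T, P=T, N=F, C=T, V=T, E=T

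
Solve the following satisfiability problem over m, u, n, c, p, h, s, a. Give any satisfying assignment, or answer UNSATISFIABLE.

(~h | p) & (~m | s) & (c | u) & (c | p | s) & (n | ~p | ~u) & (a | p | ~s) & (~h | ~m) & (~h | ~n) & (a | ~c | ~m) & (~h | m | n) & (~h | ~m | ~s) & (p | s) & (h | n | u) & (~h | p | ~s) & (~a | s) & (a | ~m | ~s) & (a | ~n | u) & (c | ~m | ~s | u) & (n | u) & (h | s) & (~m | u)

m = True; u = True; n = False; c = True; p = False; h = False; s = True; a = True

Set m = True.
  then (~m | s) forces s = True.
  then (~h | ~m) forces h = False.
  then (a | ~m | ~s) forces a = True.
  then (~m | u) forces u = True.
Set n = False.
  then (n | ~p | ~u) forces p = False.
Set c = True.
All clauses satisfied.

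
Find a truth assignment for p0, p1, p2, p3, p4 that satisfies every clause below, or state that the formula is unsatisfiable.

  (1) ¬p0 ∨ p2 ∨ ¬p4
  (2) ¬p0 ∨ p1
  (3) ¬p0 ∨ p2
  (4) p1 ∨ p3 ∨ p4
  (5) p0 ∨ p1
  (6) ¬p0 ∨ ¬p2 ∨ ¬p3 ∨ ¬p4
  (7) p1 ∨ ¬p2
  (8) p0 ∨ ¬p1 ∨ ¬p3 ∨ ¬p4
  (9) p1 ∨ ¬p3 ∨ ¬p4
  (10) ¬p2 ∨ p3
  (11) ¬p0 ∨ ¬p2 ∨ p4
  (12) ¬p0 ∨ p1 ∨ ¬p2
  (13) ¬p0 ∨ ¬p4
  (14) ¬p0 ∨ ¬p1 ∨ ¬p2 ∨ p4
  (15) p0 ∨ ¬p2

p0 = False; p1 = True; p2 = False; p3 = True; p4 = False

Try p0 = True:
  (¬p0 ∨ p1) forces p1 = True.
  (¬p0 ∨ p2) forces p2 = True.
  (¬p2 ∨ p3) forces p3 = True.
  (¬p0 ∨ ¬p2 ∨ ¬p3 ∨ ¬p4) forces p4 = False.
  clause (¬p0 ∨ ¬p2 ∨ p4) is falsified — backtrack.
So p0 = False.
  then (p0 ∨ p1) forces p1 = True.
  then (p0 ∨ ¬p2) forces p2 = False.
Set p3 = True.
  then (p0 ∨ ¬p1 ∨ ¬p3 ∨ ¬p4) forces p4 = False.
All clauses satisfied.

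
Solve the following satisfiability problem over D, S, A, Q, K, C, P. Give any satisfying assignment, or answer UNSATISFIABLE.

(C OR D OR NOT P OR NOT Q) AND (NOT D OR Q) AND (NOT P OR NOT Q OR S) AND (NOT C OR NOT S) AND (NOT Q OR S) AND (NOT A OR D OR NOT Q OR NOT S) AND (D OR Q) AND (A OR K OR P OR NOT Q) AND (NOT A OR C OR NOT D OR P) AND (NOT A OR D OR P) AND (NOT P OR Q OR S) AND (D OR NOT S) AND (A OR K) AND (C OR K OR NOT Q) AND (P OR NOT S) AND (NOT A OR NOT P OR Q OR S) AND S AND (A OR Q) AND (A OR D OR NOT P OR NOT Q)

Unit clause (S) forces S = True.
In (NOT C OR NOT S) only NOT C is left, so C = False.
In (D OR NOT S) only D is left, so D = True.
In (P OR NOT S) only P is left, so P = True.
In (NOT D OR Q) only Q is left, so Q = True.
In (C OR K OR NOT Q) only K is left, so K = True.
Set A = True.
All clauses satisfied.

D = True; S = True; A = True; Q = True; K = True; C = False; P = True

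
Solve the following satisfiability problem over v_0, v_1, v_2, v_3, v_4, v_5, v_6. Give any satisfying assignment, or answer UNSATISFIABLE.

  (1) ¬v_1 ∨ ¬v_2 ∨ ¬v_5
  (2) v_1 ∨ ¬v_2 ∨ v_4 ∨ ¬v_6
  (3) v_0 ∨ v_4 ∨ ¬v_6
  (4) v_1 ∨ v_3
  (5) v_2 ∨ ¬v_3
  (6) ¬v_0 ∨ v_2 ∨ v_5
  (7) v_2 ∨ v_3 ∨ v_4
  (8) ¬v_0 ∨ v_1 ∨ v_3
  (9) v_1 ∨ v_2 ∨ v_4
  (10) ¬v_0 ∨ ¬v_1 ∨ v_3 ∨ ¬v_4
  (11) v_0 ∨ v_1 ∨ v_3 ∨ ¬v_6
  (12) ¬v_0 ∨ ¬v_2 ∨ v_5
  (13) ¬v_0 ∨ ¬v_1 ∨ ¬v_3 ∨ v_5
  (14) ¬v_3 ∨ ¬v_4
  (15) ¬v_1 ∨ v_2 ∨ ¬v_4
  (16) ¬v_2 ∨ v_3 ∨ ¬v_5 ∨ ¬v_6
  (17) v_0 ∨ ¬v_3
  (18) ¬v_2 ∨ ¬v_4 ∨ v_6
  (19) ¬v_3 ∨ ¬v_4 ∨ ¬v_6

v_0: False, v_1: True, v_2: True, v_3: False, v_4: True, v_5: False, v_6: True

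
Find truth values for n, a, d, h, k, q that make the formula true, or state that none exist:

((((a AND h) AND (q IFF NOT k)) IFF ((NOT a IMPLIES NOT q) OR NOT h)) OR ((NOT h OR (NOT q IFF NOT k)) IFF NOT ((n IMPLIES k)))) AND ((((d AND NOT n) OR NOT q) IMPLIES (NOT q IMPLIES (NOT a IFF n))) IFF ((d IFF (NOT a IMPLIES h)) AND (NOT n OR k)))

n = False, a = False, d = True, h = True, k = False, q = True

  (((a AND h) AND (q IFF NOT k)) IFF ((NOT a IMPLIES NOT q) OR NOT h)) OR ((NOT h OR (NOT q IFF NOT k)) IFF NOT ((n IMPLIES k))) = True
    ((a AND h) AND (q IFF NOT k)) IFF ((NOT a IMPLIES NOT q) OR NOT h) = True
      (a AND h) AND (q IFF NOT k) = False
        a AND h = False
        q IFF NOT k = True
          NOT k = True
      (NOT a IMPLIES NOT q) OR NOT h = False
        NOT a IMPLIES NOT q = False
          NOT a = True
          NOT q = False
        NOT h = False
    (NOT h OR (NOT q IFF NOT k)) IFF NOT ((n IMPLIES k)) = True
      NOT h OR (NOT q IFF NOT k) = False
        NOT h = False
        NOT q IFF NOT k = False
          NOT q = False
          NOT k = True
      NOT ((n IMPLIES k)) = False
        n IMPLIES k = True
  (((d AND NOT n) OR NOT q) IMPLIES (NOT q IMPLIES (NOT a IFF n))) IFF ((d IFF (NOT a IMPLIES h)) AND (NOT n OR k)) = True
    ((d AND NOT n) OR NOT q) IMPLIES (NOT q IMPLIES (NOT a IFF n)) = True
      (d AND NOT n) OR NOT q = True
        d AND NOT n = True
          NOT n = True
        NOT q = False
      NOT q IMPLIES (NOT a IFF n) = True
        NOT q = False
        NOT a IFF n = False
          NOT a = True
    (d IFF (NOT a IMPLIES h)) AND (NOT n OR k) = True
      d IFF (NOT a IMPLIES h) = True
        NOT a IMPLIES h = True
          NOT a = True
      NOT n OR k = True
        NOT n = True
Both conjuncts True, so the formula holds.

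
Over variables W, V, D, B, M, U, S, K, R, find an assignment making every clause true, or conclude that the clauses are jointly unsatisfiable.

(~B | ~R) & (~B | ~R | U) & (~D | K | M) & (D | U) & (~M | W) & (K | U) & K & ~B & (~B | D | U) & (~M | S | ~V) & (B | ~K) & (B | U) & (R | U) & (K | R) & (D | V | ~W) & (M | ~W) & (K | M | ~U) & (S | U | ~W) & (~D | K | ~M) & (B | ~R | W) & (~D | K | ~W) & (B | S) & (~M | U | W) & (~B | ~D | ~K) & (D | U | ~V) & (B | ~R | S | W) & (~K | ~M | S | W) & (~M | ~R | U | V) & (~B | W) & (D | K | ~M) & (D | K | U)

The formula is unsatisfiable.

Case B = True:
  Clause (~B) is falsified — contradiction.
Case B = False:
  (K) forces K = True.
  Clause (B | ~K) is falsified — contradiction.
Both cases fail, so the formula is unsatisfiable.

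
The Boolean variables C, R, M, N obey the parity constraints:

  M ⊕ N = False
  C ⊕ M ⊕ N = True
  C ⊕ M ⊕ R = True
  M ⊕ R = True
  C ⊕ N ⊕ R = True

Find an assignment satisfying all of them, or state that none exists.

Unsatisfiable — no assignment works.

Adding constraints 1, 2, 3, 4 mod 2: every variable appears an even number of times on the left, so the left side is 0.
But the right sides sum to 1 (mod 2). 0 ≠ 1 — the system is inconsistent.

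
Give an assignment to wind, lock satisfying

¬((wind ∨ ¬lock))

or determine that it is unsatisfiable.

wind = False; lock = True

  ¬((wind ∨ ¬lock)) = True
    wind ∨ ¬lock = False
      ¬lock = False
The formula evaluates to True.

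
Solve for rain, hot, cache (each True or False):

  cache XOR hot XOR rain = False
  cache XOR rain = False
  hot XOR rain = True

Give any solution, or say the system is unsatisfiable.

rain = True, hot = False, cache = True

cache XOR hot XOR rain = T XOR F XOR T = False ✓
cache XOR rain = T XOR T = False ✓
hot XOR rain = F XOR T = True ✓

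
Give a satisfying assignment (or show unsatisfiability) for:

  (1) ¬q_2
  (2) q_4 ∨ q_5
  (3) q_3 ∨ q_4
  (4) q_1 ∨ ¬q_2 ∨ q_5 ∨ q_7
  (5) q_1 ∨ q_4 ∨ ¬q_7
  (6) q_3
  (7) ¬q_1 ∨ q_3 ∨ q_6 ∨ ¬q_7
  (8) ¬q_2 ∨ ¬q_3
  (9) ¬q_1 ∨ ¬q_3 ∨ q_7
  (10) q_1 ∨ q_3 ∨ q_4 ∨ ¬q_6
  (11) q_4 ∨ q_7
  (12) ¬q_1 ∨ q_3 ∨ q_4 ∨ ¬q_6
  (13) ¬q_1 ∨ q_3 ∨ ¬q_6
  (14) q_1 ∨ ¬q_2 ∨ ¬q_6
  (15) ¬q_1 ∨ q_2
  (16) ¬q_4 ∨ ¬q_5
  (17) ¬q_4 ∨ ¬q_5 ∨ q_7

Unit clause (¬q_2) forces q_2 = False.
Unit clause (q_3) forces q_3 = True.
In (¬q_1 ∨ q_2) only ¬q_1 is left, so q_1 = False.
Set q_4 = True.
  then (¬q_4 ∨ ¬q_5) forces q_5 = False.
Set q_6 = False.
Set q_7 = False.
All clauses satisfied.

q_1 = False, q_2 = False, q_3 = True, q_4 = True, q_5 = False, q_6 = False, q_7 = False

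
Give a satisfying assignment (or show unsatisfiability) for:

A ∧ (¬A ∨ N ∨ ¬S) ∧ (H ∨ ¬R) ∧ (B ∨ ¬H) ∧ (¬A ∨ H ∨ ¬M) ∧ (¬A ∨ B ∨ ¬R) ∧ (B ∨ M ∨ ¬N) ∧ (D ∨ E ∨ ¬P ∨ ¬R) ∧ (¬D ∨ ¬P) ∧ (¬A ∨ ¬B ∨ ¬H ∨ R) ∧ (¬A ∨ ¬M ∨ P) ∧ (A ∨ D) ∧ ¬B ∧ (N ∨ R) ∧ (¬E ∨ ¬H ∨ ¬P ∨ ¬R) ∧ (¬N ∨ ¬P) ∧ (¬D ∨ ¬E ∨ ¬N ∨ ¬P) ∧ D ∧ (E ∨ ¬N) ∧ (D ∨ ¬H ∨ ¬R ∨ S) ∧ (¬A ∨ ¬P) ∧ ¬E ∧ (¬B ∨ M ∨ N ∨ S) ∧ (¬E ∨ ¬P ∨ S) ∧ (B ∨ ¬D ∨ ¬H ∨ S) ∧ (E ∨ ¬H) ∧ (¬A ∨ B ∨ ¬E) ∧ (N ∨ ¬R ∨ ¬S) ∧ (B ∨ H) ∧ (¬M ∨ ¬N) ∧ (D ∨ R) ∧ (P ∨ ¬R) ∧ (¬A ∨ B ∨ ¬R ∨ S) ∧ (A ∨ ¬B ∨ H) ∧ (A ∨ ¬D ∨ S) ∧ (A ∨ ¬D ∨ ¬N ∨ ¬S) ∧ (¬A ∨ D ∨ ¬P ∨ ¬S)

Unsatisfiable

Case A = True:
  (¬B) forces B = False.
  (B ∨ ¬H) forces H = False.
  Clause (B ∨ H) is falsified — contradiction.
Case A = False:
  Clause (A) is falsified — contradiction.
Both cases fail, so the formula is unsatisfiable.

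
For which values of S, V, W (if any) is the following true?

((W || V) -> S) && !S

S = False, V = False, W = False

  (W || V) -> S = True
    W || V = False
  !S = True
Both conjuncts True, so the formula holds.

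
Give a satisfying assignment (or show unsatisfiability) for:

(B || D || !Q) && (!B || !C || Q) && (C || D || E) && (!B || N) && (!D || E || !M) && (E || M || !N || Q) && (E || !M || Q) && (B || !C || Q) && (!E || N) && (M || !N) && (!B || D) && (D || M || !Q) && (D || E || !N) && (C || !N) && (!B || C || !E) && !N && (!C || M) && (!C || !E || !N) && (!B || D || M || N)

M = False, B = False, E = False, N = False, C = False, D = True, Q = True

Unit clause (!N) forces N = False.
In (!B || N) only !B is left, so B = False.
In (!E || N) only !E is left, so E = False.
Try M = True:
  (!D || E || !M) forces D = False.
  (B || D || !Q) forces Q = False.
  clause (E || !M || Q) is falsified — backtrack.
So M = False.
  then (!C || M) forces C = False.
  then (C || D || E) forces D = True.
Set Q = True.
All clauses satisfied.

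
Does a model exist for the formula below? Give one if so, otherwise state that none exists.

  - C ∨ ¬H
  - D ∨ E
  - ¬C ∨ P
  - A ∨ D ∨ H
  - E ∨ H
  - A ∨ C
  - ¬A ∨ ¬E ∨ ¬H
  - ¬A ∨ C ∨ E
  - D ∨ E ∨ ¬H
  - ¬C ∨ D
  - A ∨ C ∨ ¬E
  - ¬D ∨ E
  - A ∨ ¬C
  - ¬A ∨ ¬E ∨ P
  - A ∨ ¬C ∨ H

A = True, D = False, E = True, C = False, P = True, H = False

Try A = False:
  (A ∨ C) forces C = True.
  clause (A ∨ ¬C) is falsified — backtrack.
So A = True.
Set D = False.
  then (D ∨ E) forces E = True.
  then (¬A ∨ ¬E ∨ ¬H) forces H = False.
  then (¬C ∨ D) forces C = False.
  then (¬A ∨ ¬E ∨ P) forces P = True.
All clauses satisfied.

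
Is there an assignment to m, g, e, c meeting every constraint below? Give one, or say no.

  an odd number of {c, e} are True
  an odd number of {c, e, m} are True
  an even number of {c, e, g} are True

m = False; g = True; e = False; c = True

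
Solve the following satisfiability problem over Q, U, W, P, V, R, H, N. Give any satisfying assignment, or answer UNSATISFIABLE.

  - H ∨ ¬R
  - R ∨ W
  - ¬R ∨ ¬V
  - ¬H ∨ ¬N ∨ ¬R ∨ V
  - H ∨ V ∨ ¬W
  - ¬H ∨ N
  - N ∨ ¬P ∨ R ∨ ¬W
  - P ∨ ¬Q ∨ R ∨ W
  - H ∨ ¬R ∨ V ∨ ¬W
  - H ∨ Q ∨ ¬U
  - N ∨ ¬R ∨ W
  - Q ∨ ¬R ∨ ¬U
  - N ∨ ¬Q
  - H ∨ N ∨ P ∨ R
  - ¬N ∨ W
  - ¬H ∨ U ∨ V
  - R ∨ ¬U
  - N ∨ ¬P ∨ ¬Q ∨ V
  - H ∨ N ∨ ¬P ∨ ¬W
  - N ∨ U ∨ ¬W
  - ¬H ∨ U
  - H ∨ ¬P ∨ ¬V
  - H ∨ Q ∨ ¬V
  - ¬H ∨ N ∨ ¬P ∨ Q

Q = True, U = False, W = True, P = False, V = True, R = False, H = False, N = True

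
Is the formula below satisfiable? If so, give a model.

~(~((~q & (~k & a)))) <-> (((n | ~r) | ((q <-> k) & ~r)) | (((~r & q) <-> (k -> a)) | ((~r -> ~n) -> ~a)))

k=F; a=T; r=T; q=F; n=T

  ~(~((~q & (~k & a)))) <-> (((n | ~r) | ((q <-> k) & ~r)) | (((~r & q) <-> (k -> a)) | ((~r -> ~n) -> ~a))) = True
    ~(~((~q & (~k & a)))) = True
      ~((~q & (~k & a))) = False
        ~q & (~k & a) = True
          ~q = True
          ~k & a = True
            ~k = True
    ((n | ~r) | ((q <-> k) & ~r)) | (((~r & q) <-> (k -> a)) | ((~r -> ~n) -> ~a)) = True
      (n | ~r) | ((q <-> k) & ~r) = True
        n | ~r = True
          ~r = False
        (q <-> k) & ~r = False
          q <-> k = True
          ~r = False
      ((~r & q) <-> (k -> a)) | ((~r -> ~n) -> ~a) = False
        (~r & q) <-> (k -> a) = False
          ~r & q = False
            ~r = False
          k -> a = True
        (~r -> ~n) -> ~a = False
          ~r -> ~n = True
            ~r = False
            ~n = False
          ~a = False
The formula evaluates to True.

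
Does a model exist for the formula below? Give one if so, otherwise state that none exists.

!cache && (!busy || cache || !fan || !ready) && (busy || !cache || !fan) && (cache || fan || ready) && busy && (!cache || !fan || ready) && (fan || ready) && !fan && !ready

Case ready = True:
  Clause (!ready) is falsified — contradiction.
Case ready = False:
  (!cache) forces cache = False.
  (cache || fan || ready) forces fan = True.
  Clause (!fan) is falsified — contradiction.
Both cases fail, so the formula is unsatisfiable.

Unsatisfiable — no assignment works.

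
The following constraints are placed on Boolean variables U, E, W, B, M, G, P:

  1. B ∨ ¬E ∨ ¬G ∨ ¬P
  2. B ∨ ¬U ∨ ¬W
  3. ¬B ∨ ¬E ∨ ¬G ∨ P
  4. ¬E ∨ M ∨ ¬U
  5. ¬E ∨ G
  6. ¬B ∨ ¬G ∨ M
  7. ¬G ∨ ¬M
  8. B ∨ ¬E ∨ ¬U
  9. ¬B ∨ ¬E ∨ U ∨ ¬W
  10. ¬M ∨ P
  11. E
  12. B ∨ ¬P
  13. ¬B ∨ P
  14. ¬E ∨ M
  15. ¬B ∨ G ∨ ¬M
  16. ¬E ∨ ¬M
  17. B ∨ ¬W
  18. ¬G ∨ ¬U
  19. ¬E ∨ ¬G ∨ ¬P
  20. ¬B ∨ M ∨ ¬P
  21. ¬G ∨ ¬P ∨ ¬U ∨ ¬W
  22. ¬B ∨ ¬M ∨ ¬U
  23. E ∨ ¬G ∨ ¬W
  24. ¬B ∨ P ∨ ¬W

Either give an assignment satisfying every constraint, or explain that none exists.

No satisfying assignment exists.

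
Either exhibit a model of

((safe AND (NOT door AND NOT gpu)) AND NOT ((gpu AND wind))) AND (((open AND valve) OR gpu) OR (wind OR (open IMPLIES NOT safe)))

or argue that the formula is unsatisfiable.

valve = True, open = False, door = False, wind = False, gpu = False, safe = True

  (safe AND (NOT door AND NOT gpu)) AND NOT ((gpu AND wind)) = True
    safe AND (NOT door AND NOT gpu) = True
      NOT door AND NOT gpu = True
        NOT door = True
        NOT gpu = True
    NOT ((gpu AND wind)) = True
      gpu AND wind = False
  ((open AND valve) OR gpu) OR (wind OR (open IMPLIES NOT safe)) = True
    (open AND valve) OR gpu = False
      open AND valve = False
    wind OR (open IMPLIES NOT safe) = True
      open IMPLIES NOT safe = True
        NOT safe = False
Both conjuncts True, so the formula holds.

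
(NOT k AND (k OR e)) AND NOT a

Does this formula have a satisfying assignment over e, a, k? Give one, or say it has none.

e = True, a = False, k = False

  NOT k AND (k OR e) = True
    NOT k = True
    k OR e = True
  NOT a = True
Both conjuncts True, so the formula holds.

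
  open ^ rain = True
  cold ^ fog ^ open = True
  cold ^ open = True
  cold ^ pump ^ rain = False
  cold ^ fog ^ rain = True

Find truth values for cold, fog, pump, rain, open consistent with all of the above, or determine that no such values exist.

Adding constraints 1, 2, 5 mod 2: every variable appears an even number of times on the left, so the left side is 0.
But the right sides sum to 1 (mod 2). 0 ≠ 1 — the system is inconsistent.

UNSATISFIABLE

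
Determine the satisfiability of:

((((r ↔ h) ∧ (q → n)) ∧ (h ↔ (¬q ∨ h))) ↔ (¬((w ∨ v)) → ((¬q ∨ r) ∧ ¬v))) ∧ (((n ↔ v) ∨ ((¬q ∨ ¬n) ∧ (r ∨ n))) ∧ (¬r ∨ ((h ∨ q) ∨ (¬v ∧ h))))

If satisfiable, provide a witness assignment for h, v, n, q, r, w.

h: True, v: False, n: True, q: False, r: True, w: True

  (((r ↔ h) ∧ (q → n)) ∧ (h ↔ (¬q ∨ h))) ↔ (¬((w ∨ v)) → ((¬q ∨ r) ∧ ¬v)) = True
    ((r ↔ h) ∧ (q → n)) ∧ (h ↔ (¬q ∨ h)) = True
      (r ↔ h) ∧ (q → n) = True
        r ↔ h = True
        q → n = True
      h ↔ (¬q ∨ h) = True
        ¬q ∨ h = True
          ¬q = True
    ¬((w ∨ v)) → ((¬q ∨ r) ∧ ¬v) = True
      ¬((w ∨ v)) = False
        w ∨ v = True
      (¬q ∨ r) ∧ ¬v = True
        ¬q ∨ r = True
          ¬q = True
        ¬v = True
  ((n ↔ v) ∨ ((¬q ∨ ¬n) ∧ (r ∨ n))) ∧ (¬r ∨ ((h ∨ q) ∨ (¬v ∧ h))) = True
    (n ↔ v) ∨ ((¬q ∨ ¬n) ∧ (r ∨ n)) = True
      n ↔ v = False
      (¬q ∨ ¬n) ∧ (r ∨ n) = True
        ¬q ∨ ¬n = True
          ¬q = True
          ¬n = False
        r ∨ n = True
    ¬r ∨ ((h ∨ q) ∨ (¬v ∧ h)) = True
      ¬r = False
      (h ∨ q) ∨ (¬v ∧ h) = True
        h ∨ q = True
        ¬v ∧ h = True
          ¬v = True
Both conjuncts True, so the formula holds.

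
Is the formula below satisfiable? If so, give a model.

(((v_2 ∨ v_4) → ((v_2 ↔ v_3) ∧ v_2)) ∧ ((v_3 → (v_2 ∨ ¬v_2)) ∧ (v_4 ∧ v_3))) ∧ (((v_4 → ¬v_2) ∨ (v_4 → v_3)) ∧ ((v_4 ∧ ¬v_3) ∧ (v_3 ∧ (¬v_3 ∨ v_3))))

Case v_3 = True: the conjunct ¬v_3 is False.
Case v_3 = False: the conjunct v_3 is False.
Both cases fail — unsatisfiable.

No satisfying assignment exists.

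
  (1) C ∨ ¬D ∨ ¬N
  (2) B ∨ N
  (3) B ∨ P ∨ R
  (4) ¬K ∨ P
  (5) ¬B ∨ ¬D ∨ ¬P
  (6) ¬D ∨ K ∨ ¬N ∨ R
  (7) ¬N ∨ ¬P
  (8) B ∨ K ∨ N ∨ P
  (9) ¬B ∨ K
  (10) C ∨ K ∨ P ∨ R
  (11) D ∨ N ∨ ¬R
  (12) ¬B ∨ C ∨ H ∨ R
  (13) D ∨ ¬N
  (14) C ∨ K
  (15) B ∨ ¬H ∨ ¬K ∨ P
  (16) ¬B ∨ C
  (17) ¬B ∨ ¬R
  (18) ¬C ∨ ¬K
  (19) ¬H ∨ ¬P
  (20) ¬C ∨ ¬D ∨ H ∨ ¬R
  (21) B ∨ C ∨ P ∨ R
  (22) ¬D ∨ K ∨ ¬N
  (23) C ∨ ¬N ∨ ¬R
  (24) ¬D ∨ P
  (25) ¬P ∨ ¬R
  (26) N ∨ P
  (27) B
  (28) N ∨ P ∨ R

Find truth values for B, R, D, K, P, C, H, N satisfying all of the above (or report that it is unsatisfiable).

The formula is unsatisfiable.

Case B = True:
  (¬B ∨ K) forces K = True.
  (¬K ∨ P) forces P = True.
  (¬B ∨ ¬D ∨ ¬P) forces D = False.
  (¬N ∨ ¬P) forces N = False.
  (D ∨ N ∨ ¬R) forces R = False.
  (¬B ∨ C) forces C = True.
  Clause (¬C ∨ ¬K) is falsified — contradiction.
Case B = False:
  Clause (B) is falsified — contradiction.
Both cases fail, so the formula is unsatisfiable.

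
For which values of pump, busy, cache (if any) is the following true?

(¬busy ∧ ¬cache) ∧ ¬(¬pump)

pump = True; busy = False; cache = False

  ¬busy ∧ ¬cache = True
    ¬busy = True
    ¬cache = True
  ¬(¬pump) = True
    ¬pump = False
Both conjuncts True, so the formula holds.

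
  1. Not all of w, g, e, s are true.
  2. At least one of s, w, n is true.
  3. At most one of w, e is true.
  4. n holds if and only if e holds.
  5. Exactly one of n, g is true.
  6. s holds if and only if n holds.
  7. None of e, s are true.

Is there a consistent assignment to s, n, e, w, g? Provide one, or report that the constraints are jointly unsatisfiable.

s=F, n=F, e=F, w=T, g=T

  (1) {w, g, e, s}: 2/4 true — not all ✓
  (2) {s, w, n}: 1 true — at least one ✓
  (3) {w, e}: 1 true — at most one ✓
  (4) n=F, e=F — same ✓
  (5) {n, g}: 1 true — exactly one ✓
  (6) s=F, n=F — same ✓
  (7) {e, s}: 0 true — none ✓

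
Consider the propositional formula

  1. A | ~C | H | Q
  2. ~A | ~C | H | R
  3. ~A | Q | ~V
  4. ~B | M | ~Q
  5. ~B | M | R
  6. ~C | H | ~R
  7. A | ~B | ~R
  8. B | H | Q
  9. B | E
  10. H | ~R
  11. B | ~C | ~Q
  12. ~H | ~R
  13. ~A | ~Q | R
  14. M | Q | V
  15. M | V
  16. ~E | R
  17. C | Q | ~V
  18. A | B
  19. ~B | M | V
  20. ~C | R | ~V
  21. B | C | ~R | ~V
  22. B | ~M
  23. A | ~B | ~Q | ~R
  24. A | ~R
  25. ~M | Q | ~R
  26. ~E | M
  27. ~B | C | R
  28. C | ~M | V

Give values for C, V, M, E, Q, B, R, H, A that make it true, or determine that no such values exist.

C = True, V = False, M = True, E = False, Q = False, B = True, R = False, H = True, A = False

Set C = True.
Try V = True:
  (~C | R | ~V) forces R = True.
  (~C | H | ~R) forces H = True.
  clause (~H | ~R) is falsified — backtrack.
So V = False.
  then (M | V) forces M = True.
  then (B | ~M) forces B = True.
Set E = False.
Set Q = False.
  then (~M | Q | ~R) forces R = False.
Try H = False:
  (A | ~C | H | Q) forces A = True.
  clause (~A | ~C | H | R) is falsified — backtrack.
So H = True.
Set A = False.
All clauses satisfied.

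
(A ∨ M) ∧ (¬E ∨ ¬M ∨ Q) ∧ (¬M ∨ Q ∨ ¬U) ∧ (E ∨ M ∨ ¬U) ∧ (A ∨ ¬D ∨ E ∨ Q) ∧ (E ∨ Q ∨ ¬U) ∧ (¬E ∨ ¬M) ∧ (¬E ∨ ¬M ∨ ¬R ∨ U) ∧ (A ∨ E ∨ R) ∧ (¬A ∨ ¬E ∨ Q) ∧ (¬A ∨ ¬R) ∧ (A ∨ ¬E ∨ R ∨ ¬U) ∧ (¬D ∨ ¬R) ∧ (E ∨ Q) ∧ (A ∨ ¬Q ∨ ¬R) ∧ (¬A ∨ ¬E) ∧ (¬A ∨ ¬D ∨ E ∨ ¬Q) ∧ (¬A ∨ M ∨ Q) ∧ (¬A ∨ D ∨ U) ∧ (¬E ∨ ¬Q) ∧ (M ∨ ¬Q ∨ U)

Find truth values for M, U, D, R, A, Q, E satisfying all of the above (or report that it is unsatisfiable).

Set M = True.
  then (¬E ∨ ¬M) forces E = False.
  then (E ∨ Q) forces Q = True.
Set U = True.
Try D = True:
  (¬D ∨ ¬R) forces R = False.
  (A ∨ E ∨ R) forces A = True.
  clause (¬A ∨ ¬D ∨ E ∨ ¬Q) is falsified — backtrack.
So D = False.
Set R = False.
  then (A ∨ E ∨ R) forces A = True.
All clauses satisfied.

M = True, U = True, D = False, R = False, A = True, Q = True, E = False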